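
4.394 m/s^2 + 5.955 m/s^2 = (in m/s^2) 10.35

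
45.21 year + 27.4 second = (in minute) 2.376e+07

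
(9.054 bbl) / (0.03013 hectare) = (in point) 13.54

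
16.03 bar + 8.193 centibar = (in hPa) 1.611e+04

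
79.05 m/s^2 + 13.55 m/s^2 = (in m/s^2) 92.6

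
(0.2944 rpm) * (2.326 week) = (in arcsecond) 8.946e+09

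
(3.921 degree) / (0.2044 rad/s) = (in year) 1.062e-08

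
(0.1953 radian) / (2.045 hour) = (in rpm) 0.0002533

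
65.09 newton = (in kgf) 6.637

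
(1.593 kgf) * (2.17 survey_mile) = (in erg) 5.456e+11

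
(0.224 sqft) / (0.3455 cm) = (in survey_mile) 0.003743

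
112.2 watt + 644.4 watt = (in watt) 756.6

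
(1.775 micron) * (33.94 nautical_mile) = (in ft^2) 1.201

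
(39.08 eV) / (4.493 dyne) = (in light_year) 1.473e-29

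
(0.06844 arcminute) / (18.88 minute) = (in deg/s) 1.007e-06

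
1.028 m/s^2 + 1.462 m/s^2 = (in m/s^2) 2.49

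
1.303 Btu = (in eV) 8.58e+21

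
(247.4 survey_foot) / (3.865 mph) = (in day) 0.0005051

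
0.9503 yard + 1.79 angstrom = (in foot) 2.851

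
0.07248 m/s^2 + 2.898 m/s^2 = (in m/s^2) 2.97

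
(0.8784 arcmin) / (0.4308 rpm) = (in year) 1.796e-10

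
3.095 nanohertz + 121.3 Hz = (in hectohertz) 1.213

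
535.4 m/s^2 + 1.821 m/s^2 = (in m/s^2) 537.2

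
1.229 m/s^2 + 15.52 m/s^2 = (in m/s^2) 16.75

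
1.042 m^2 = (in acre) 0.0002575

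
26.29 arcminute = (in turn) 0.001217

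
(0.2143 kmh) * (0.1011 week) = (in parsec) 1.18e-13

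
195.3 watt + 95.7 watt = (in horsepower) 0.3902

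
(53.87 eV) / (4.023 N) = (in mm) 2.145e-15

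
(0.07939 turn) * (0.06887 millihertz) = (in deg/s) 0.001968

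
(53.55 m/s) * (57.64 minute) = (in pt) 5.25e+08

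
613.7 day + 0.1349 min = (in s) 5.302e+07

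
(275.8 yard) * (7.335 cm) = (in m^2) 18.5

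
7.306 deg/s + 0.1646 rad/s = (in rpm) 2.789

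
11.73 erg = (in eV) 7.321e+12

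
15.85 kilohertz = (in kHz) 15.85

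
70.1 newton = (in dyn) 7.01e+06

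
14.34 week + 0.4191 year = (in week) 36.19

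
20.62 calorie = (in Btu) 0.08177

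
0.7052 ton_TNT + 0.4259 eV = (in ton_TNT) 0.7052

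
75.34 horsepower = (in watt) 5.618e+04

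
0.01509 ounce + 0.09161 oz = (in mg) 3025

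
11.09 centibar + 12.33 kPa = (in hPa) 234.2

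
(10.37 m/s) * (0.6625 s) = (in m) 6.87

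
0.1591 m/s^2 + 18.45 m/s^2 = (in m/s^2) 18.61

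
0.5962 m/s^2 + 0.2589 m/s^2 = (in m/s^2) 0.8551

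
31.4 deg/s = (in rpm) 5.233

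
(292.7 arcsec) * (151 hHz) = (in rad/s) 21.43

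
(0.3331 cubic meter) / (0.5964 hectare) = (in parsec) 1.81e-21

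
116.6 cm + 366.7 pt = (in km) 0.001295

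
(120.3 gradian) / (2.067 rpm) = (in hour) 0.002425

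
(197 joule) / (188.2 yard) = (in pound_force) 0.2573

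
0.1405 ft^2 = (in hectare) 1.305e-06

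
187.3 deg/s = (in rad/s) 3.269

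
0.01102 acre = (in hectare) 0.00446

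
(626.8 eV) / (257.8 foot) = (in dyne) 1.278e-13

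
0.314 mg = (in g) 0.000314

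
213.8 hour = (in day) 8.908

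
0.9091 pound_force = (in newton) 4.044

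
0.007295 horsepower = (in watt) 5.44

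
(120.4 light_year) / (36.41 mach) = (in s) 9.188e+13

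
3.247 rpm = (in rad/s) 0.34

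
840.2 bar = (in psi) 1.219e+04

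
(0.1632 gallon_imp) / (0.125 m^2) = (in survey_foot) 0.01947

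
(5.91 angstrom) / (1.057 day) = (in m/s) 6.471e-15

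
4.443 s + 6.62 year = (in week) 345.2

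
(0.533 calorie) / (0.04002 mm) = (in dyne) 5.572e+09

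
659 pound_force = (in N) 2931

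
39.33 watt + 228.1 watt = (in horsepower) 0.3586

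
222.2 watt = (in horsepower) 0.298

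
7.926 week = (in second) 4.794e+06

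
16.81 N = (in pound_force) 3.779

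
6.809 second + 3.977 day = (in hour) 95.45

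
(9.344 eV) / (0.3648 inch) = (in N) 1.616e-16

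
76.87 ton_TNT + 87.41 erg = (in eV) 2.007e+30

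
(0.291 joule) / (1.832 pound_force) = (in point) 101.2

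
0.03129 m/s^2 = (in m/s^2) 0.03129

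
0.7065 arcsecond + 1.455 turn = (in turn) 1.455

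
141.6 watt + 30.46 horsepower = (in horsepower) 30.65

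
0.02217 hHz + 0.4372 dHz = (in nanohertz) 2.261e+09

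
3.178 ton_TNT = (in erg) 1.33e+17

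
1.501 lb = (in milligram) 6.808e+05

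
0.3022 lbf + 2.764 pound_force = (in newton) 13.64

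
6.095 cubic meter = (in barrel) 38.34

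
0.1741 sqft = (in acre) 3.997e-06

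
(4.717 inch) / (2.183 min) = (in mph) 0.002046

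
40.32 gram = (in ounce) 1.422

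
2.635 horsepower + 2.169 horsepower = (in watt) 3582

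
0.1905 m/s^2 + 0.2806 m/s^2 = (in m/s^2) 0.4711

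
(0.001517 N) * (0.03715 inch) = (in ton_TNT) 3.421e-16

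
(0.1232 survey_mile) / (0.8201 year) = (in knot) 1.49e-05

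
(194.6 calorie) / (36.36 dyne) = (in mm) 2.239e+09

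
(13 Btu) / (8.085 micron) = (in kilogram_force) 1.73e+08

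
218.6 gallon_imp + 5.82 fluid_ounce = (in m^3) 0.9939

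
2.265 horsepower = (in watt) 1689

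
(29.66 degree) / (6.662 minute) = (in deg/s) 0.0742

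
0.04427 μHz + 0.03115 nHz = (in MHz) 4.43e-14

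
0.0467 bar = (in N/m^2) 4670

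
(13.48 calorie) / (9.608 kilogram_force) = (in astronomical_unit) 4.001e-12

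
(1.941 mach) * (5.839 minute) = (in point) 6.563e+08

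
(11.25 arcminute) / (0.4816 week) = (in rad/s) 1.124e-08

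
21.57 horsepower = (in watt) 1.608e+04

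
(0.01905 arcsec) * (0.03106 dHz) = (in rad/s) 2.869e-10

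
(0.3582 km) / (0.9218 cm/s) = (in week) 0.06425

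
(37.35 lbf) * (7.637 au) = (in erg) 1.898e+21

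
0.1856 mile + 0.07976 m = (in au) 1.997e-09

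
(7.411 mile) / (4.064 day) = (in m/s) 0.03397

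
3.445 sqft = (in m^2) 0.3201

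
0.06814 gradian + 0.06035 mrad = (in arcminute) 3.887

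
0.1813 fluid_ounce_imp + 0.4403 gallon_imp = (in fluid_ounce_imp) 70.63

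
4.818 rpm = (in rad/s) 0.5045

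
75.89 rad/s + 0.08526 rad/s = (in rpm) 725.5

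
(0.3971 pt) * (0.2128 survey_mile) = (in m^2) 0.04798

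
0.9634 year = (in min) 5.064e+05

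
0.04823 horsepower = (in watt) 35.97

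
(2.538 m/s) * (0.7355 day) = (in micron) 1.613e+11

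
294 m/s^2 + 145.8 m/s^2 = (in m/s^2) 439.8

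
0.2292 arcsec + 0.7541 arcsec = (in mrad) 0.004767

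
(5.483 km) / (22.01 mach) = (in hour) 0.0002032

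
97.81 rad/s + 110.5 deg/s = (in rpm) 952.4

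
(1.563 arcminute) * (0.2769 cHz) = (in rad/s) 1.259e-06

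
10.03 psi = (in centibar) 69.15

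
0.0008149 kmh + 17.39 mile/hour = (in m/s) 7.774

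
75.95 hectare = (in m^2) 7.595e+05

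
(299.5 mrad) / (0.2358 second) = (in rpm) 12.13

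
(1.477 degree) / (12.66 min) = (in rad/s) 3.394e-05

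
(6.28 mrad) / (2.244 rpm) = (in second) 0.02672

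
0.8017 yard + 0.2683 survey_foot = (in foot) 2.673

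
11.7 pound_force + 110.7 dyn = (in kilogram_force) 5.307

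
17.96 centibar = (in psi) 2.605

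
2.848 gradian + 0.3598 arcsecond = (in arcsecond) 9228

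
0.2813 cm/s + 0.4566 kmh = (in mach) 0.0003808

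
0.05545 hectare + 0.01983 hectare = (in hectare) 0.07528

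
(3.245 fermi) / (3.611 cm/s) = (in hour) 2.496e-17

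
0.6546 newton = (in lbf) 0.1472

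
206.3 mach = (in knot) 1.365e+05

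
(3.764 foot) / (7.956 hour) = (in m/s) 4.006e-05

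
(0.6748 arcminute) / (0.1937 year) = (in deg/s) 1.841e-09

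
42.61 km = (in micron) 4.261e+10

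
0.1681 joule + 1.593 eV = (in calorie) 0.04018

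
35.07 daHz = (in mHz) 3.507e+05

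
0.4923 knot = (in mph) 0.5665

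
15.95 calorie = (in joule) 66.73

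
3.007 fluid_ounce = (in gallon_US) 0.02349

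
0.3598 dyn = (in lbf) 8.089e-07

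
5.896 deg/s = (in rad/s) 0.1029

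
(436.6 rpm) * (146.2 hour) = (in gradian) 1.532e+09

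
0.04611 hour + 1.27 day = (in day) 1.272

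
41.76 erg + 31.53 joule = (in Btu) 0.02988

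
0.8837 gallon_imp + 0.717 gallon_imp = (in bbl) 0.04577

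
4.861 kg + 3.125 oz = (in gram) 4950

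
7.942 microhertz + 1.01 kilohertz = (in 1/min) 6.06e+04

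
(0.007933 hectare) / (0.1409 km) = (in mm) 563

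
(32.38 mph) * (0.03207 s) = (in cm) 46.42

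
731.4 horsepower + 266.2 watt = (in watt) 5.457e+05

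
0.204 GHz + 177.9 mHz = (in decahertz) 2.04e+07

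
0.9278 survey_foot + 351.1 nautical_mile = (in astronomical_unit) 4.347e-06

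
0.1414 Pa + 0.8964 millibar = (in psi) 0.01302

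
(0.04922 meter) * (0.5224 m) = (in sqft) 0.2768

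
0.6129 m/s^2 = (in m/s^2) 0.6129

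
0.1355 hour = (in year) 1.547e-05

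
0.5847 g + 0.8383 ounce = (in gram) 24.35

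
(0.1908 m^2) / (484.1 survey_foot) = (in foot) 0.004242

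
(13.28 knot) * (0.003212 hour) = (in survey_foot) 259.2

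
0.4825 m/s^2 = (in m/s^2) 0.4825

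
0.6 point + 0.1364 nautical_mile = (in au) 1.689e-09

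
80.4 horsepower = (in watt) 5.995e+04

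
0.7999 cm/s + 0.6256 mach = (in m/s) 213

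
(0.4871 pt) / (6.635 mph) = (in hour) 1.609e-08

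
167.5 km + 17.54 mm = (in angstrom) 1.675e+15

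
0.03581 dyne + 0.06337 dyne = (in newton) 9.918e-07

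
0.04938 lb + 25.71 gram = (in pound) 0.1061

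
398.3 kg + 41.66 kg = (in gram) 4.4e+05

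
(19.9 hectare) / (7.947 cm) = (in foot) 8.216e+06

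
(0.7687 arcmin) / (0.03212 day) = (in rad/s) 8.057e-08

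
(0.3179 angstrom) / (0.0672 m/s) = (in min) 7.884e-12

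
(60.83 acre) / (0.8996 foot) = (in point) 2.545e+09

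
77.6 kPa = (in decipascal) 7.76e+05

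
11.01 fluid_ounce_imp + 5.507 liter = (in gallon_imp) 1.28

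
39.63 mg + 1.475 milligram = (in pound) 9.062e-05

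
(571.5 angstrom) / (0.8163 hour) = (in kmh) 7.001e-11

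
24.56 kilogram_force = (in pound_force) 54.15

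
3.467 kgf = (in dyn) 3.4e+06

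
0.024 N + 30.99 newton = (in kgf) 3.163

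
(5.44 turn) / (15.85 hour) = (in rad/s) 0.000599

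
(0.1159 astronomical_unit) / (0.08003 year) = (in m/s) 6870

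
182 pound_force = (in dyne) 8.096e+07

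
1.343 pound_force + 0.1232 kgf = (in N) 7.182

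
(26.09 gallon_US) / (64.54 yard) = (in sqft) 0.01801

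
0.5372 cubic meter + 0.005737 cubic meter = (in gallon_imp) 119.4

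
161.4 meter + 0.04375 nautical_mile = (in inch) 9544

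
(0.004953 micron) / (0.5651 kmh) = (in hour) 8.765e-12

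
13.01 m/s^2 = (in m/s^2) 13.01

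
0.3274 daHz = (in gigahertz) 3.274e-09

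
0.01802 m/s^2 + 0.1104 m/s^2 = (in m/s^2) 0.1284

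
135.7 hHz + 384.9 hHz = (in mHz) 5.206e+07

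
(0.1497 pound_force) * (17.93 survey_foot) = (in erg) 3.639e+07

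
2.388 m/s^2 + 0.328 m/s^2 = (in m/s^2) 2.716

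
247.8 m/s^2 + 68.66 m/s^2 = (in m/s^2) 316.5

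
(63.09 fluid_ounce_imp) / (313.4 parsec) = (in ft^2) 1.995e-21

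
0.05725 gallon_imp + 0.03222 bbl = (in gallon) 1.422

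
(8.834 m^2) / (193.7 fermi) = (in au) 304.9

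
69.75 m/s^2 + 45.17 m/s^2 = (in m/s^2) 114.9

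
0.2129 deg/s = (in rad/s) 0.003716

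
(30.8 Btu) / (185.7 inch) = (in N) 6889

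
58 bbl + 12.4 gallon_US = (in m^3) 9.268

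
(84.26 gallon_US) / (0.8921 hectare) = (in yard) 3.91e-05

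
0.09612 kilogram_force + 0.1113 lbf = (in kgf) 0.1466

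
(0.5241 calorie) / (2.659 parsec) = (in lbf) 6.008e-18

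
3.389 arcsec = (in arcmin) 0.05648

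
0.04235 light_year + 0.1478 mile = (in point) 1.136e+18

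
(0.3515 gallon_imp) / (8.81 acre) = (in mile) 2.785e-11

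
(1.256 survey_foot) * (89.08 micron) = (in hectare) 3.41e-09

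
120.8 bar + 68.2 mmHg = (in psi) 1753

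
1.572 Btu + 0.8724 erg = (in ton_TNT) 3.964e-07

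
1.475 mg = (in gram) 0.001475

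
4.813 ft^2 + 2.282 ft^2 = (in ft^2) 7.095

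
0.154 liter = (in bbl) 0.0009686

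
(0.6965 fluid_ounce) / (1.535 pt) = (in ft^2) 0.4094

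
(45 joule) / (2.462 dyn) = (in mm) 1.828e+09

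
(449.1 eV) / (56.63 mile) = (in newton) 7.895e-22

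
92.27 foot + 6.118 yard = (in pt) 9.558e+04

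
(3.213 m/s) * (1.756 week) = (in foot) 1.12e+07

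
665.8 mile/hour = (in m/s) 297.6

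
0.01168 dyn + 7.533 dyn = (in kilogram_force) 7.693e-06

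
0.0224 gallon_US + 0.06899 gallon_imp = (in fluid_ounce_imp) 14.02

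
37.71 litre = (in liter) 37.71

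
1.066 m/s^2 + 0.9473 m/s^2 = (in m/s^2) 2.013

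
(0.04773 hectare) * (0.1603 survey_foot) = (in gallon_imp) 5130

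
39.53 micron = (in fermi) 3.953e+10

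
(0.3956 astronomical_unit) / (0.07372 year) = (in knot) 4.948e+04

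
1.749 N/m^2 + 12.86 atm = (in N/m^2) 1.303e+06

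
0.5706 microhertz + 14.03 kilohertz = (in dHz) 1.403e+05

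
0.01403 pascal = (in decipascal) 0.1403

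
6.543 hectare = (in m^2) 6.543e+04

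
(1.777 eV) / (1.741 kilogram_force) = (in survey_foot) 5.471e-20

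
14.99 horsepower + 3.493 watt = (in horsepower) 14.99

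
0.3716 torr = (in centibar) 0.04954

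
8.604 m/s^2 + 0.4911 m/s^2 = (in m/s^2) 9.095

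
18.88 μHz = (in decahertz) 1.888e-06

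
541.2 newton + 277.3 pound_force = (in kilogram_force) 181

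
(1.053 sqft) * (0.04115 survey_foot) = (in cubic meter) 0.001227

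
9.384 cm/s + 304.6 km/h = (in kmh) 304.9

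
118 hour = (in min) 7080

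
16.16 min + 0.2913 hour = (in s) 2018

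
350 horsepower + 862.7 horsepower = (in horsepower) 1213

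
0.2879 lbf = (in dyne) 1.281e+05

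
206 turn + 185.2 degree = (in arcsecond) 2.676e+08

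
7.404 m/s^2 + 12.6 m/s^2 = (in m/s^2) 20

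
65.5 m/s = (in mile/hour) 146.5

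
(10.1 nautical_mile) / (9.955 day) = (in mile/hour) 0.04865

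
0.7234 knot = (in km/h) 1.34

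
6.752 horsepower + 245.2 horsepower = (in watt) 1.879e+05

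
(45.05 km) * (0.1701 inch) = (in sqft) 2095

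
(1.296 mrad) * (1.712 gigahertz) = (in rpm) 2.119e+07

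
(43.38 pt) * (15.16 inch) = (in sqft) 0.06343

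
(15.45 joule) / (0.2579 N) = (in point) 1.698e+05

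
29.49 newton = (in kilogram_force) 3.007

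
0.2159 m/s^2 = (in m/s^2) 0.2159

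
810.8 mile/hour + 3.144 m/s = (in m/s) 365.6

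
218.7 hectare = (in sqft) 2.354e+07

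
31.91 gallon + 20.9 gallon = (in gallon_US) 52.81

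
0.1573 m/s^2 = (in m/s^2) 0.1573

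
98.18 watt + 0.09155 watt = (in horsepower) 0.1318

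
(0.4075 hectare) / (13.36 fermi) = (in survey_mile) 1.895e+14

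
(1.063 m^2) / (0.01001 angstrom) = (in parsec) 3.442e-05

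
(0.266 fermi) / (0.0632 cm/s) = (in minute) 7.015e-15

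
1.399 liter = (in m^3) 0.001399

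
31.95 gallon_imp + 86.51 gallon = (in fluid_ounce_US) 1.598e+04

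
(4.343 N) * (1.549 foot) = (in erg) 2.05e+07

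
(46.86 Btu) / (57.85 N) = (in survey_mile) 0.531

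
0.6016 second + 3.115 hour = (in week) 0.01854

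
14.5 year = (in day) 5292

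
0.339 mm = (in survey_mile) 2.106e-07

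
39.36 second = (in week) 6.508e-05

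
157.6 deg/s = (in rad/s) 2.751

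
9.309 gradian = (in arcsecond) 3.016e+04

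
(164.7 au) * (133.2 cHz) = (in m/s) 3.282e+13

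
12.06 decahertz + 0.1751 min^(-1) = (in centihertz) 1.206e+04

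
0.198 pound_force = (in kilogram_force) 0.08981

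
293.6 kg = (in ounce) 1.036e+04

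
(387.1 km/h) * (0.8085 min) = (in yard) 5704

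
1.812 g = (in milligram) 1812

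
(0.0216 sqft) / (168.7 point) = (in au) 2.254e-13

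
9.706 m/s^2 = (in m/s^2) 9.706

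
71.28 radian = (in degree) 4084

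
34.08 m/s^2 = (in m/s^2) 34.08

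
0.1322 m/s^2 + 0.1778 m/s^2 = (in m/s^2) 0.31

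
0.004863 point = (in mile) 1.066e-09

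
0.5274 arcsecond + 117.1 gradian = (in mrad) 1839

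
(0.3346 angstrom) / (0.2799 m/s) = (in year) 3.791e-18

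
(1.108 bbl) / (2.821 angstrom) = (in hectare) 6.245e+04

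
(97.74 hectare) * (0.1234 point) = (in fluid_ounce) 1.439e+06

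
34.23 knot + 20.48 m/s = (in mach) 0.1119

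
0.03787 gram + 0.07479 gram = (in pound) 0.0002484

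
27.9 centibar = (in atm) 0.2754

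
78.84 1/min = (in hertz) 1.314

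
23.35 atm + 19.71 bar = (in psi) 629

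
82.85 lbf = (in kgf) 37.58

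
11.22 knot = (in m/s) 5.772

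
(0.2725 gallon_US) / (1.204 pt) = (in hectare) 0.0002429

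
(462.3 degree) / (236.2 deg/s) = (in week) 3.236e-06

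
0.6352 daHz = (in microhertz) 6.352e+06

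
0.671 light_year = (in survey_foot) 2.083e+16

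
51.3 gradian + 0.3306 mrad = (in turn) 0.1283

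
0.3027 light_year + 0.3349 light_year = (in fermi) 6.032e+30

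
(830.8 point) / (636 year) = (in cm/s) 1.461e-09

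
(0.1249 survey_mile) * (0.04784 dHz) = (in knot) 1.869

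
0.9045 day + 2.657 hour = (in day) 1.015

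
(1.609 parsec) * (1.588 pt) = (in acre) 6.873e+09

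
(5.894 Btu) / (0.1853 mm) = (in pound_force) 7.544e+06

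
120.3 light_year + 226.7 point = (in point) 3.226e+21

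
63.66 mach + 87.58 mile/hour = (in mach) 63.77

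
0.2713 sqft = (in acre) 6.228e-06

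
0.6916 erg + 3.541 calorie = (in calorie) 3.541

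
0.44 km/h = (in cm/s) 12.22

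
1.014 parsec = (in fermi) 3.129e+31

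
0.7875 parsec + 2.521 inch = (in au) 1.624e+05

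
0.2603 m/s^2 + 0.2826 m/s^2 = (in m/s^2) 0.5429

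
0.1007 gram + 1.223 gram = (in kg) 0.001324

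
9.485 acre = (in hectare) 3.838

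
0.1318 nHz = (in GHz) 1.318e-19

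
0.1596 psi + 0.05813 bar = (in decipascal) 6.913e+04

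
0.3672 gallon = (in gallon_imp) 0.3058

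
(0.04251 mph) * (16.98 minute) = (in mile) 0.01203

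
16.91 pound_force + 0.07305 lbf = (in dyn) 7.554e+06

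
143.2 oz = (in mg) 4.06e+06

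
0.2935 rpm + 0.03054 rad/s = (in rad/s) 0.06128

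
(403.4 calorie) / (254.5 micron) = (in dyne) 6.632e+11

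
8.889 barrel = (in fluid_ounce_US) 4.779e+04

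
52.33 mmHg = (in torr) 52.33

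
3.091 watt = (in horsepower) 0.004145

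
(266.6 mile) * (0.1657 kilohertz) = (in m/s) 7.109e+07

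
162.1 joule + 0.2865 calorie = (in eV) 1.019e+21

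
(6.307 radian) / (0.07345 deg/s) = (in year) 0.000156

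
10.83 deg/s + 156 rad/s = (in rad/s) 156.2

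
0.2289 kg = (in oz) 8.074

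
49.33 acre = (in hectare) 19.96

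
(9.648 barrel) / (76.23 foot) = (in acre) 1.631e-05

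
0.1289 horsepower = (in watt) 96.12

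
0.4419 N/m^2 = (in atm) 4.361e-06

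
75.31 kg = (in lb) 166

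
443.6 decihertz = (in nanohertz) 4.436e+10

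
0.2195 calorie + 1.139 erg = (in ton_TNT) 2.195e-10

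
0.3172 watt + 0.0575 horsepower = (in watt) 43.19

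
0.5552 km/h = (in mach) 0.0004529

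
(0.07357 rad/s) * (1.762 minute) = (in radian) 7.778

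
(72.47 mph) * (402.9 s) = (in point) 3.7e+07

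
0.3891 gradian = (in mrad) 6.112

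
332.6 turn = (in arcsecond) 4.31e+08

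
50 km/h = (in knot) 27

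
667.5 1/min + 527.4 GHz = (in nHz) 5.274e+20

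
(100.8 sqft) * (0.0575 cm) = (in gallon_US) 1.422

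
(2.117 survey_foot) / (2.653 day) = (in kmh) 1.013e-05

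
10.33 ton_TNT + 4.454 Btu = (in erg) 4.322e+17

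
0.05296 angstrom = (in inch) 2.085e-10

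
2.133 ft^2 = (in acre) 4.897e-05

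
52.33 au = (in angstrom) 7.828e+22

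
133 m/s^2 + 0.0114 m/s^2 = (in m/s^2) 133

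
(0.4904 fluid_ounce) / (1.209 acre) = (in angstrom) 29.64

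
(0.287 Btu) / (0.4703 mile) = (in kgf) 0.0408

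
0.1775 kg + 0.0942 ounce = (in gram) 180.2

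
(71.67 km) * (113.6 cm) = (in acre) 20.12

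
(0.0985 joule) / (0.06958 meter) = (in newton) 1.416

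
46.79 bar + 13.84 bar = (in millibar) 6.063e+04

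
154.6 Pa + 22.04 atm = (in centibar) 2233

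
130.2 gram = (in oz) 4.593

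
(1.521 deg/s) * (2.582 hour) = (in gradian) 1.571e+04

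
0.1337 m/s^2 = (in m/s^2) 0.1337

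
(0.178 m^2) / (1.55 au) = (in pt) 2.176e-09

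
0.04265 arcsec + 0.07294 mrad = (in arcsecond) 15.09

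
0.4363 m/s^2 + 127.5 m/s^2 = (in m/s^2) 127.9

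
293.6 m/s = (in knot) 570.7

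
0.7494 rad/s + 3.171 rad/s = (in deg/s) 224.6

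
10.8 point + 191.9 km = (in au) 1.283e-06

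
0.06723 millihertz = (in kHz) 6.723e-08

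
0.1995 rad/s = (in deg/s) 11.43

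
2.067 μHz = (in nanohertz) 2067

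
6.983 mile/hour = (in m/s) 3.122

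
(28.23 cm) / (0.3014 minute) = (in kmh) 0.0562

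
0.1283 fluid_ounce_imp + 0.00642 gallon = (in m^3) 2.795e-05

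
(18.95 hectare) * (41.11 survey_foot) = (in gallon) 6.273e+08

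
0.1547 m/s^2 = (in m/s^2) 0.1547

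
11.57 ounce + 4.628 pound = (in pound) 5.351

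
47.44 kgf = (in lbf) 104.6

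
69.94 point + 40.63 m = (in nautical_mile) 0.02195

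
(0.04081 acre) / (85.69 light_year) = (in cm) 2.037e-14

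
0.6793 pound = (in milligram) 3.081e+05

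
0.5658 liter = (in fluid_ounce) 19.13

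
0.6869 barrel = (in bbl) 0.6869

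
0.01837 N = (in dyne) 1837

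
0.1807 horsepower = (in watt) 134.7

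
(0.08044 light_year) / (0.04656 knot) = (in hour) 8.826e+12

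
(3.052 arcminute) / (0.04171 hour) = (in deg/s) 0.0003388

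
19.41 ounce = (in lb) 1.213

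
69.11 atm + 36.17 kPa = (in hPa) 7.039e+04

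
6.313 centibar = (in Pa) 6313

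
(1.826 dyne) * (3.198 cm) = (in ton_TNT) 1.396e-16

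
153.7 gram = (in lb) 0.3389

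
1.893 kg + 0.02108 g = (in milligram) 1.893e+06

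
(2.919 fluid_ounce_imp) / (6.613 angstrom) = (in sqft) 1.35e+06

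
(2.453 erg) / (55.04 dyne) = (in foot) 0.001462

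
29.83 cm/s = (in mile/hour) 0.6673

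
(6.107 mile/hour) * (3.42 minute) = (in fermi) 5.602e+17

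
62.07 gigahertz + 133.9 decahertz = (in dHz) 6.207e+11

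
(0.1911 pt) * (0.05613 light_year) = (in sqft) 3.853e+11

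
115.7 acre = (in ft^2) 5.04e+06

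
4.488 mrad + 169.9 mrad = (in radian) 0.1744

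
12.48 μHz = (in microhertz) 12.48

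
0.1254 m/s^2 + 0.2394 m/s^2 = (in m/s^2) 0.3648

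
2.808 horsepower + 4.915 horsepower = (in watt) 5759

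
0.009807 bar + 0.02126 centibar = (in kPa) 1.002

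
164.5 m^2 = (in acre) 0.04065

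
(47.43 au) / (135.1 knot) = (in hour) 2.836e+07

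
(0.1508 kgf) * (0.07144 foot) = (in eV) 2.01e+17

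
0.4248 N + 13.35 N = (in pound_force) 3.097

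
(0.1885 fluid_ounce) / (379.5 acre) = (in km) 3.63e-15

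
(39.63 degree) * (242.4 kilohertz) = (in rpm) 1.601e+06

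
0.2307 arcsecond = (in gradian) 7.12e-05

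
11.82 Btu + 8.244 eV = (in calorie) 2981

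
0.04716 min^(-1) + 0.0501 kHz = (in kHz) 0.0501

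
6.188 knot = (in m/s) 3.183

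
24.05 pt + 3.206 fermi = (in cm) 0.8484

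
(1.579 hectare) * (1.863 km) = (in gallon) 7.771e+09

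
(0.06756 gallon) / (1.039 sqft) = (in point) 7.51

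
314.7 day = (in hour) 7553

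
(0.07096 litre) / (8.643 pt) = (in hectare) 2.327e-06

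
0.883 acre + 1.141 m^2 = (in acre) 0.8833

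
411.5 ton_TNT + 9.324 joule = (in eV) 1.075e+31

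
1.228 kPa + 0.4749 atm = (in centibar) 49.35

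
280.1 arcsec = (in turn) 0.0002161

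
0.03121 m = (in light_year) 3.299e-18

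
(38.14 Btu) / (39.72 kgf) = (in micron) 1.033e+08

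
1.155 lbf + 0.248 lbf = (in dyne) 6.241e+05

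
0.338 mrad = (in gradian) 0.02152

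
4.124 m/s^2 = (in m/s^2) 4.124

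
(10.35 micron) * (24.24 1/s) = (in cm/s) 0.02509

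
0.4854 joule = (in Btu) 0.0004601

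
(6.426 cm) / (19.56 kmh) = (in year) 3.75e-10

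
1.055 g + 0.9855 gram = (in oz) 0.07198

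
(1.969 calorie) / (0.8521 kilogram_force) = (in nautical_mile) 0.0005323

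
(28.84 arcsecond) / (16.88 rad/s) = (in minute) 1.381e-07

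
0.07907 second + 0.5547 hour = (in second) 1997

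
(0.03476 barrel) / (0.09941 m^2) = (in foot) 0.1824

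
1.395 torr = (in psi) 0.02697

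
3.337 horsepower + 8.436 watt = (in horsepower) 3.348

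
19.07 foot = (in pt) 1.648e+04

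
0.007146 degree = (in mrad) 0.1247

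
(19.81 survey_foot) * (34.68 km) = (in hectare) 20.94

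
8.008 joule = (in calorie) 1.914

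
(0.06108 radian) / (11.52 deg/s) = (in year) 9.633e-09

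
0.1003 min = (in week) 9.95e-06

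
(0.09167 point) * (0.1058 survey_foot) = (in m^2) 1.043e-06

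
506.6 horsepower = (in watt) 3.778e+05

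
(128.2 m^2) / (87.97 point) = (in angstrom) 4.131e+13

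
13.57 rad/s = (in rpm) 129.6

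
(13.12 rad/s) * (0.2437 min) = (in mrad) 1.918e+05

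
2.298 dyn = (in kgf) 2.343e-06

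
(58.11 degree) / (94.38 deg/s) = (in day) 7.126e-06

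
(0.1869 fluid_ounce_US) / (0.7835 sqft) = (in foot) 0.0002491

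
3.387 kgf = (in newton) 33.22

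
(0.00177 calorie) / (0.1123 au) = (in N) 4.408e-13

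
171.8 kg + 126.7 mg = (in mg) 1.718e+08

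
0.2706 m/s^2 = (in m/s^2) 0.2706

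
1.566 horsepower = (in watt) 1168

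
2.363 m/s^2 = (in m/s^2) 2.363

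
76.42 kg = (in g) 7.642e+04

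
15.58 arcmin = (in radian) 0.004532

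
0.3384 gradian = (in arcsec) 1096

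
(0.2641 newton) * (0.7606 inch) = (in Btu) 4.836e-06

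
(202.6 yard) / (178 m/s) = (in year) 3.3e-08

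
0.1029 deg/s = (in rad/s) 0.001796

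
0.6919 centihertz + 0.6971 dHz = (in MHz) 7.663e-08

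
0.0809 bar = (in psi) 1.173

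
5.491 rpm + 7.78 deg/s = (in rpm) 6.788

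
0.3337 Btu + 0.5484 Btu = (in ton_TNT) 2.224e-07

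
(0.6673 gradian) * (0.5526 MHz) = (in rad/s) 5792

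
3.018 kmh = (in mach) 0.002462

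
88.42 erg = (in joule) 8.842e-06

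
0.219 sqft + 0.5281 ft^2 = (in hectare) 6.941e-06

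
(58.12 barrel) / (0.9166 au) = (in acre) 1.665e-14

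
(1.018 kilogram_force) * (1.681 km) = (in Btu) 15.91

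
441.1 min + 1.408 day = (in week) 0.2449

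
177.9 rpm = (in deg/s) 1067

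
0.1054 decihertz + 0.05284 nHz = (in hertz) 0.01054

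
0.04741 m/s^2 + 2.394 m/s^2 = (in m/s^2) 2.441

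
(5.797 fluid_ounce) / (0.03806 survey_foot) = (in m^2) 0.01478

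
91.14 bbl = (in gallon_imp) 3187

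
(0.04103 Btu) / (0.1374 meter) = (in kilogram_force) 32.13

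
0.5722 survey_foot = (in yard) 0.1907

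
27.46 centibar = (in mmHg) 206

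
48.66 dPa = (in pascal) 4.866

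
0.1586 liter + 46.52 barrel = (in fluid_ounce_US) 2.501e+05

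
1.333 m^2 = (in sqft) 14.35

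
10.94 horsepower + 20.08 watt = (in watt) 8178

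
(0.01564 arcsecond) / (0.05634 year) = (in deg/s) 2.445e-12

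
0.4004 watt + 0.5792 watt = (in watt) 0.9796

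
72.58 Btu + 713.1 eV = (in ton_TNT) 1.83e-05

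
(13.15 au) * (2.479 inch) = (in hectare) 1.239e+07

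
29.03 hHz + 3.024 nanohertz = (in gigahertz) 2.903e-06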